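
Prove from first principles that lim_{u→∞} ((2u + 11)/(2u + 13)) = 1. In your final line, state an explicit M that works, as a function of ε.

M = 1/ε

Fix ε > 0. We seek M > 0 such that u > M implies |(2u + 11)/(2u + 13) − 1| < ε.
(2u + 11)/(2u + 13) − 1 = (2(2u + 11) − 2(2u + 13)) / (2(2u + 13)) = -4/(2(2u + 13)).
For u > 0 we have 2u + 13 > 2u, so |(2u + 11)/(2u + 13) − 1| = 4/(2(2u + 13)) < 4/(2·2u) = 1/u.
Thus |(2u + 11)/(2u + 13) − 1| < ε whenever u > 1/ε.
Take M = 1/ε. If u > M then |(2u + 11)/(2u + 13) − 1| < 1/u < ε.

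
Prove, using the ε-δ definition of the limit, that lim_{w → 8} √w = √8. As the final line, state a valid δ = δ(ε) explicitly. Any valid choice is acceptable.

δ = min(8, √8·ε)

Fix ε > 0. We want δ > 0 such that 0 < |w − 8| < δ implies |√w − √8| < ε.
Rationalise: √w − √8 = (w − 8)/(√w + √8), so |√w − √8| = |w − 8|/(√w + √8).
Restrict δ ≤ 8 so that |w − 8| < 8 forces w > 0, and then √w + √8 > √8.
Hence |√w − √8| < |w − 8|/√8, which is < ε once |w − 8| < √8·ε.
Take δ = min(8, √8·ε). If 0 < |w − 8| < δ then w > 0 and |√w − √8| < |w − 8|/√8 < ε.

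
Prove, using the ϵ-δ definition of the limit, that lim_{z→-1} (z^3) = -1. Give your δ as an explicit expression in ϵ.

Let ϵ > 0 be given. We seek δ > 0 with 0 < |z + 1| < δ ⇒ |z^3 + 1| < ϵ.
Factor: z^3 + 1 = (z + 1)(z^2 - z + 1), so |z^3 + 1| = |z + 1|·|z^2 - z + 1|.
Restrict δ ≤ 2. Then |z + 1| < 2 gives |z| < 3, so by the triangle inequality |z^2 - z + 1| ≤ 3^2 + 3 + 1 = 13.
Hence |z^3 + 1| ≤ 13|z + 1|, which is < ϵ once |z + 1| < ϵ/13.
Take δ = min(2, ϵ/13). If 0 < |z + 1| < δ then both bounds hold and |z^3 + 1| ≤ 13|z + 1| < 13·(ϵ/13) = ϵ.

δ = min(2, ϵ/13)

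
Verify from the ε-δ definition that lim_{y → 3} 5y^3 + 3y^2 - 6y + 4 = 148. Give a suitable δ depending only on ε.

Let ε > 0. We want δ > 0 such that 0 < |y − 3| < δ implies |(5y^3 + 3y^2 - 6y + 4) − 148| < ε.
(5y^3 + 3y^2 - 6y + 4) − 148 = 5y^3 + 3y^2 - 6y - 144 = (y − 3)(5y^2 + 18y + 48).
So |(5y^3 + 3y^2 - 6y + 4) − 148| = |y − 3|·|5y^2 + 18y + 48|.
Assume first that |y − 3| < 2, so |y| < 5. Then |5y^2 + 18y + 48| ≤ 5·5^2 + 18·5 + 48 = 263.
Hence |(5y^3 + 3y^2 - 6y + 4) − 148| ≤ 263|y − 3| < ε provided |y − 3| < ε/263.
Choosing δ = min(2, ε/263) ensures both conditions, hence |(5y^3 + 3y^2 - 6y + 4) − 148| < ε.

δ = min(2, ε/263)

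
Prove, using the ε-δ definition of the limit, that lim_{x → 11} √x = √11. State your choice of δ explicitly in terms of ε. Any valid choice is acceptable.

Fix ε > 0. We want δ > 0 such that 0 < |x − 11| < δ implies |√x − √11| < ε.
Multiplying by the conjugate, |√x − √11| = |x − 11|/(√x + √11).
Restrict δ ≤ 11 so that |x − 11| < 11 forces x > 0, and then √x + √11 > √11.
Hence |√x − √11| < |x − 11|/√11, which is < ε once |x − 11| < √11·ε.
Take δ = min(11, √11·ε). If 0 < |x − 11| < δ then x > 0 and |√x − √11| < |x − 11|/√11 < ε.

δ = min(11, √11·ε)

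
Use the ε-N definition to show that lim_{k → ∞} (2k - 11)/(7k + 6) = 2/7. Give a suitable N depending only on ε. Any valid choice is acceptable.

Fix ε > 0. For k ≥ 1, |(2k - 11)/(7k + 6) − (2/7)| = |-89|/(7(7k + 6)) = 89/(7(7k + 6)).
Since 7k + 6 ≥ 7k for k ≥ 1, this is ≤ 89/(7·7k) = (89/49)/k.
So |(2k - 11)/(7k + 6) − (2/7)| < ε whenever k > (89/49)/ε.
Take N = (89/49)/ε. If k > N then |(2k - 11)/(7k + 6) − (2/7)| ≤ (89/49)/k < ε.

N = (89/49)/ε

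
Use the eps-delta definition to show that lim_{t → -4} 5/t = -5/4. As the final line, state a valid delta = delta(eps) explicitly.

Fix eps > 0. We seek delta > 0 such that 0 < |t + 4| < delta implies |5/t + 5/4| < eps.
|5/t + 5/4| = 5·|-4 − t|/(4·|t|) = 5|t + 4|/(4|t|).
Require delta ≤ 2 so that |t| > 4 − 2 = 2, hence 4|t| > 8.
Then |5/t + 5/4| < 5|t + 4|/8, which is < eps when |t + 4| < (8/5)eps.
Take delta = min(2, (8/5)eps). Then 0 < |t + 4| < delta gives both |t + 4| < 2 and |t + 4| < (8/5)eps, so |5/t + 5/4| < eps.

delta = min(2, (8/5)eps)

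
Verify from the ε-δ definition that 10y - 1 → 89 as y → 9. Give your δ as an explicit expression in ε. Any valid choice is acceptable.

Fix ε > 0. We need δ > 0 so that 0 < |y − 9| < δ implies |(10y - 1) − 89| < ε.
|(10y - 1) − 89| = |10y - 90| = 10|y − 9|.
So 10|y − 9| < ε exactly when |y − 9| < ε/10.
Choosing δ = ε/10 gives |(10y - 1) − 89| = 10|y − 9| < ε whenever |y − 9| < δ.

δ = ε/10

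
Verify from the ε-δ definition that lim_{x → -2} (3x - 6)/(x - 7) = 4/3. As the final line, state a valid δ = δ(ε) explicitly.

Let ε > 0 be given. We want δ > 0 with 0 < |x + 2| < δ ⇒ |(3x - 6)/(x - 7) − (4/3)| < ε.
Combining over a common denominator, (3x - 6)/(x - 7) − (4/3) = [(3x - 6)·(-9) − (-12)·(x - 7)] / [(-9)·(x - 7)] = -15(x + 2) / ((-9)(x - 7)).
So |(3x - 6)/(x - 7) − (4/3)| = 15|x + 2| / (9·|x − 7|).
Restrict δ ≤ 9/2. Then |x + 2| < 9/2 gives |x − 7| = |(x + 2) + (-9)| ≥ 9 − 9/2 = 9/2.
Hence |(3x - 6)/(x - 7) − (4/3)| < 15|x + 2|/(9·(9/2)) = (10/27)|x + 2|, which is < ε once |x + 2| < (27/10)ε.
Take δ = min(9/2, (27/10)ε). Then 0 < |x + 2| < δ forces both bounds, so |(3x - 6)/(x - 7) − (4/3)| < ε.

δ = min(9/2, (27/10)ε)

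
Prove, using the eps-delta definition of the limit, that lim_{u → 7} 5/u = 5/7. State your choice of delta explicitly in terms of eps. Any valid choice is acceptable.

Fix eps > 0. We seek delta > 0 such that 0 < |u − 7| < delta implies |5/u − (5/7)| < eps.
|5/u − (5/7)| = 5·|7 − u|/(7·|u|) = 5|u − 7|/(7|u|).
Require delta ≤ 7/2 so that |u| > 7 − 7/2 = 7/2, hence 7|u| > 49/2.
Then |5/u − (5/7)| < 5|u − 7|/(49/2), which is < eps when |u − 7| < (49/10)eps.
Take delta = min(7/2, (49/10)eps). Then 0 < |u − 7| < delta gives both |u − 7| < 7/2 and |u − 7| < (49/10)eps, so |5/u − (5/7)| < eps.

delta = min(7/2, (49/10)eps)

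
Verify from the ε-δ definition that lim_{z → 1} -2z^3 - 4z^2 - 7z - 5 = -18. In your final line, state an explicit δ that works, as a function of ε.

δ = min(2, ε/49)

Suppose ε > 0. We want δ > 0 such that 0 < |z − 1| < δ implies |(-2z^3 - 4z^2 - 7z - 5) + 18| < ε.
(-2z^3 - 4z^2 - 7z - 5) + 18 = -2z^3 - 4z^2 - 7z + 13 = (z − 1)(-2z^2 - 6z - 13).
So |(-2z^3 - 4z^2 - 7z - 5) + 18| = |z − 1|·|-2z^2 - 6z - 13|.
Require δ ≤ 2. Then |z − 1| < 2 gives |z| < 3, and by the triangle inequality |-2z^2 - 6z - 13| ≤ 2·3^2 + 6·3 + 13 = 49.
Hence |(-2z^3 - 4z^2 - 7z - 5) + 18| ≤ 49|z − 1| < ε provided |z − 1| < ε/49.
Take δ = min(2, ε/49). Then 0 < |z − 1| < δ gives both |z − 1| < 2 and |z − 1| < ε/49, so |(-2z^3 - 4z^2 - 7z - 5) + 18| < ε.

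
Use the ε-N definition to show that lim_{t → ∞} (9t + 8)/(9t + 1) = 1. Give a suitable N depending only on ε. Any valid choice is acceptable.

N = (7/9)/ε

Let ε > 0. We seek N > 0 such that t > N implies |(9t + 8)/(9t + 1) − 1| < ε.
(9t + 8)/(9t + 1) − 1 = (9(9t + 8) − 9(9t + 1)) / (9(9t + 1)) = 63/(9(9t + 1)).
For t > 0 we have 9t + 1 > 9t, so |(9t + 8)/(9t + 1) − 1| = 63/(9(9t + 1)) < 63/(9·9t) = (7/9)/t.
Thus |(9t + 8)/(9t + 1) − 1| < ε whenever t > (7/9)/ε.
Take N = (7/9)/ε. If t > N then |(9t + 8)/(9t + 1) − 1| < (7/9)/t < ε.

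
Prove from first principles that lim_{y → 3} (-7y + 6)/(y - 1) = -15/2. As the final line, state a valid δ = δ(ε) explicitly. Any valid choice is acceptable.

δ = min(1, 2ε)

Suppose ε > 0. We want δ > 0 with 0 < |y − 3| < δ ⇒ |(-7y + 6)/(y - 1) + 15/2| < ε.
Combining over a common denominator, (-7y + 6)/(y - 1) + 15/2 = [(-7y + 6)·2 − (-15)·(y - 1)] / [2·(y - 1)] = 1(y − 3) / (2(y - 1)).
So |(-7y + 6)/(y - 1) + 15/2| = |y − 3| / (2·|y − 1|).
Restrict δ ≤ 1. Then |y − 3| < 1 gives |y − 1| = |(y − 3) + 2| ≥ 2 − 1 = 1.
Hence |(-7y + 6)/(y - 1) + 15/2| < |y − 3|/(2·1) = (1/2)|y − 3|, which is < ε once |y − 3| < 2ε.
Take δ = min(1, 2ε). Then 0 < |y − 3| < δ forces both bounds, so |(-7y + 6)/(y - 1) + 15/2| < ε.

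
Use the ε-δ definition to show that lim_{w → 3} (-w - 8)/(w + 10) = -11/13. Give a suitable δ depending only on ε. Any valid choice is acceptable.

δ = min(13/2, (169/4)ε)

Let ε > 0. We want δ > 0 with 0 < |w − 3| < δ ⇒ |(-w - 8)/(w + 10) + 11/13| < ε.
Combining over a common denominator, (-w - 8)/(w + 10) + 11/13 = [(-w - 8)·13 − (-11)·(w + 10)] / [13·(w + 10)] = -2(w − 3) / (13(w + 10)).
So |(-w - 8)/(w + 10) + 11/13| = 2|w − 3| / (13·|w + 10|).
Require δ ≤ 13/2, so |w + 10| ≥ |13| − |w − 3| > 13 − 13/2 = 13/2.
Hence |(-w - 8)/(w + 10) + 11/13| < 2|w − 3|/(13·(13/2)) = (4/169)|w − 3|, which is < ε once |w − 3| < (169/4)ε.
Take δ = min(13/2, (169/4)ε). Then 0 < |w − 3| < δ forces both bounds, so |(-w - 8)/(w + 10) + 11/13| < ε.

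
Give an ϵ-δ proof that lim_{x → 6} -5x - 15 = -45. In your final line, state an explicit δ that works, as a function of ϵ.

δ = ϵ/5

Suppose ϵ > 0. We need δ > 0 so that 0 < |x − 6| < δ implies |(-5x - 15) + 45| < ϵ.
Since (-5x - 15) + 45 = -5(x − 6), we have |(-5x - 15) + 45| = 5|x − 6|.
So 5|x − 6| < ϵ exactly when |x − 6| < ϵ/5.
Take δ = ϵ/5. If 0 < |x − 6| < δ then |(-5x - 15) + 45| = 5|x − 6| < 5·(ϵ/5) = ϵ.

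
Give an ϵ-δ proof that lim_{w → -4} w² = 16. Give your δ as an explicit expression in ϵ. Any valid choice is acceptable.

Fix ϵ > 0. We seek δ > 0 with 0 < |w + 4| < δ ⇒ |w² − 16| < ϵ.
Factor: w² − 16 = (w + 4)(w - 4), so |w² − 16| = |w + 4|·|w - 4|.
Restrict δ ≤ 1. Then |w + 4| < 1 gives |w| < 5, so by the triangle inequality |w - 4| ≤ 5 + 4 = 9.
Hence |w² − 16| ≤ 9|w + 4|, which is < ϵ once |w + 4| < ϵ/9.
Take δ = min(1, ϵ/9). If 0 < |w + 4| < δ then both bounds hold and |w² − 16| ≤ 9|w + 4| < 9·(ϵ/9) = ϵ.

δ = min(1, ϵ/9)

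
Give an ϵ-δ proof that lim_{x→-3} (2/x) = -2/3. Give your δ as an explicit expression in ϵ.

Let ϵ > 0 be given. We seek δ > 0 such that 0 < |x + 3| < δ implies |2/x + 2/3| < ϵ.
|2/x + 2/3| = 2·|-3 − x|/(3·|x|) = 2|x + 3|/(3|x|).
Restrict δ ≤ 3/2. Then |x + 3| < 3/2 gives |x| > 3/2, so 3|x| > 9/2.
Then |2/x + 2/3| < 2|x + 3|/(9/2), which is < ϵ when |x + 3| < (9/4)ϵ.
Take δ = min(3/2, (9/4)ϵ). Then 0 < |x + 3| < δ gives both |x + 3| < 3/2 and |x + 3| < (9/4)ϵ, so |2/x + 2/3| < ϵ.

δ = min(3/2, (9/4)ϵ)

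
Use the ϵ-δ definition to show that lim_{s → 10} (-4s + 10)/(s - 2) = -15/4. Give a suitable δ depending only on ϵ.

Fix ϵ > 0. We want δ > 0 with 0 < |s − 10| < δ ⇒ |(-4s + 10)/(s - 2) + 15/4| < ϵ.
Combining over a common denominator, (-4s + 10)/(s - 2) + 15/4 = [(-4s + 10)·8 − (-30)·(s - 2)] / [8·(s - 2)] = -2(s − 10) / (8(s - 2)).
So |(-4s + 10)/(s - 2) + 15/4| = 2|s − 10| / (8·|s − 2|).
Restrict δ ≤ 4. Then |s − 10| < 4 gives |s − 2| = |(s − 10) + 8| ≥ 8 − 4 = 4.
Hence |(-4s + 10)/(s - 2) + 15/4| < 2|s − 10|/(8·4) = (1/16)|s − 10|, which is < ϵ once |s − 10| < 16ϵ.
Take δ = min(4, 16ϵ). Then 0 < |s − 10| < δ forces both bounds, so |(-4s + 10)/(s - 2) + 15/4| < ϵ.

δ = min(4, 16ϵ)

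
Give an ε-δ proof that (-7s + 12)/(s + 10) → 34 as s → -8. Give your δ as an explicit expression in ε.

δ = min(1, (1/41)ε)

Suppose ε > 0. We want δ > 0 with 0 < |s + 8| < δ ⇒ |(-7s + 12)/(s + 10) − 34| < ε.
Combining over a common denominator, (-7s + 12)/(s + 10) − 34 = [(-7s + 12)·2 − 68·(s + 10)] / [2·(s + 10)] = -82(s + 8) / (2(s + 10)).
So |(-7s + 12)/(s + 10) − 34| = 82|s + 8| / (2·|s + 10|).
Require δ ≤ 1, so |s + 10| ≥ |2| − |s + 8| > 2 − 1 = 1.
Hence |(-7s + 12)/(s + 10) − 34| < 82|s + 8|/(2·1) = 41|s + 8|, which is < ε once |s + 8| < (1/41)ε.
Take δ = min(1, (1/41)ε). Then 0 < |s + 8| < δ forces both bounds, so |(-7s + 12)/(s + 10) − 34| < ε.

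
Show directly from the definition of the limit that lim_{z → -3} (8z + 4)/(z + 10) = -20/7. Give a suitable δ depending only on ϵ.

δ = min(7/2, (49/152)ϵ)

Let ϵ > 0 be given. We want δ > 0 with 0 < |z + 3| < δ ⇒ |(8z + 4)/(z + 10) + 20/7| < ϵ.
Combining over a common denominator, (8z + 4)/(z + 10) + 20/7 = [(8z + 4)·7 − (-20)·(z + 10)] / [7·(z + 10)] = 76(z + 3) / (7(z + 10)).
So |(8z + 4)/(z + 10) + 20/7| = 76|z + 3| / (7·|z + 10|).
Require δ ≤ 7/2, so |z + 10| ≥ |7| − |z + 3| > 7 − 7/2 = 7/2.
Hence |(8z + 4)/(z + 10) + 20/7| < 76|z + 3|/(7·(7/2)) = (152/49)|z + 3|, which is < ϵ once |z + 3| < (49/152)ϵ.
Take δ = min(7/2, (49/152)ϵ). Then 0 < |z + 3| < δ forces both bounds, so |(8z + 4)/(z + 10) + 20/7| < ϵ.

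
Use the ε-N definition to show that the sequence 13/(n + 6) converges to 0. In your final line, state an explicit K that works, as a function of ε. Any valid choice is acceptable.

K = 13/ε

Fix ε > 0. For n ≥ 1, |13/(n + 6) − 0| = 13/(n + 6) ≤ 13/n.
We need 13/n < ε, i.e. n > 13/ε.
Take K = 13/ε. If n > K then |13/(n + 6)| ≤ 13/n < ε.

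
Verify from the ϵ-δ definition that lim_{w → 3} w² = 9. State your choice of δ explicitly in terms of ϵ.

δ = min(1, ϵ/7)

Fix ϵ > 0. We seek δ > 0 with 0 < |w − 3| < δ ⇒ |w² − 9| < ϵ.
Factor: w² − 9 = (w − 3)(w + 3), so |w² − 9| = |w − 3|·|w + 3|.
Impose δ ≤ 1 so that |w| < 4; then |w + 3| ≤ 7.
Hence |w² − 9| ≤ 7|w − 3|, which is < ϵ once |w − 3| < ϵ/7.
Take δ = min(1, ϵ/7). If 0 < |w − 3| < δ then both bounds hold and |w² − 9| ≤ 7|w − 3| < 7·(ϵ/7) = ϵ.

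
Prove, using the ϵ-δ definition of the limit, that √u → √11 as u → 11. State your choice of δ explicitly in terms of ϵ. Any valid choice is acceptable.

δ = min(11, √11·ϵ)

Fix ϵ > 0. We want δ > 0 such that 0 < |u − 11| < δ implies |√u − √11| < ϵ.
Rationalise: √u − √11 = (u − 11)/(√u + √11), so |√u − √11| = |u − 11|/(√u + √11).
Restrict δ ≤ 11 so that |u − 11| < 11 forces u > 0, and then √u + √11 > √11.
Hence |√u − √11| < |u − 11|/√11, which is < ϵ once |u − 11| < √11·ϵ.
Take δ = min(11, √11·ϵ). If 0 < |u − 11| < δ then u > 0 and |√u − √11| < |u − 11|/√11 < ϵ.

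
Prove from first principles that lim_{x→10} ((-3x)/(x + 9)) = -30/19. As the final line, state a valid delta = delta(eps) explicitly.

Suppose eps > 0. We want delta > 0 with 0 < |x − 10| < delta ⇒ |(-3x)/(x + 9) + 30/19| < eps.
Combining over a common denominator, (-3x)/(x + 9) + 30/19 = [(-3x)·19 − (-30)·(x + 9)] / [19·(x + 9)] = -27(x − 10) / (19(x + 9)).
So |(-3x)/(x + 9) + 30/19| = 27|x − 10| / (19·|x + 9|).
Restrict delta ≤ 19/2. Then |x − 10| < 19/2 gives |x + 9| = |(x − 10) + 19| ≥ 19 − 19/2 = 19/2.
Hence |(-3x)/(x + 9) + 30/19| < 27|x − 10|/(19·(19/2)) = (54/361)|x − 10|, which is < eps once |x − 10| < (361/54)eps.
Take delta = min(19/2, (361/54)eps). Then 0 < |x − 10| < delta forces both bounds, so |(-3x)/(x + 9) + 30/19| < eps.

delta = min(19/2, (361/54)eps)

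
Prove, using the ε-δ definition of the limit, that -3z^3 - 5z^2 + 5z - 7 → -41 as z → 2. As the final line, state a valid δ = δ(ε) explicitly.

δ = min(2, ε/109)

Let ε > 0. We want δ > 0 such that 0 < |z − 2| < δ implies |(-3z^3 - 5z^2 + 5z - 7) + 41| < ε.
(-3z^3 - 5z^2 + 5z - 7) + 41 = -3z^3 - 5z^2 + 5z + 34 = (z − 2)(-3z^2 - 11z - 17).
So |(-3z^3 - 5z^2 + 5z - 7) + 41| = |z − 2|·|-3z^2 - 11z - 17|.
Require δ ≤ 2. Then |z − 2| < 2 gives |z| < 4, and by the triangle inequality |-3z^2 - 11z - 17| ≤ 3·4^2 + 11·4 + 17 = 109.
Hence |(-3z^3 - 5z^2 + 5z - 7) + 41| ≤ 109|z − 2| < ε provided |z − 2| < ε/109.
Choosing δ = min(2, ε/109) ensures both conditions, hence |(-3z^3 - 5z^2 + 5z - 7) + 41| < ε.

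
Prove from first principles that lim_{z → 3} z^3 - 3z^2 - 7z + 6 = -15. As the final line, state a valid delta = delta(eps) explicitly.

Let eps > 0. We want delta > 0 such that 0 < |z − 3| < delta implies |(z^3 - 3z^2 - 7z + 6) + 15| < eps.
(z^3 - 3z^2 - 7z + 6) + 15 = z^3 - 3z^2 - 7z + 21 = (z − 3)(z^2 - 7).
So |(z^3 - 3z^2 - 7z + 6) + 15| = |z − 3|·|z^2 - 7|.
Require delta ≤ 1. Then |z − 3| < 1 gives |z| < 4, and by the triangle inequality |z^2 - 7| ≤ 4^2 + 7 = 23.
Hence |(z^3 - 3z^2 - 7z + 6) + 15| ≤ 23|z − 3| < eps provided |z − 3| < eps/23.
Take delta = min(1, eps/23). Then 0 < |z − 3| < delta gives both |z − 3| < 1 and |z − 3| < eps/23, so |(z^3 - 3z^2 - 7z + 6) + 15| < eps.

delta = min(1, eps/23)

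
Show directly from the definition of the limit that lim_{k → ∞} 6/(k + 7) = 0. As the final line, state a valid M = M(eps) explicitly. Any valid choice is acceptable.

M = 6/eps

Let eps > 0 be given. For k ≥ 1, |6/(k + 7) − 0| = 6/(k + 7) ≤ 6/k.
We need 6/k < eps, i.e. k > 6/eps.
Take M = 6/eps. If k > M then |6/(k + 7)| ≤ 6/k < eps.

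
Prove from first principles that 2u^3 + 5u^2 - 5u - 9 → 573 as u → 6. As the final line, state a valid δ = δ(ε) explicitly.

δ = min(1, ε/314)

Let ε > 0 be given. We want δ > 0 such that 0 < |u − 6| < δ implies |(2u^3 + 5u^2 - 5u - 9) − 573| < ε.
(2u^3 + 5u^2 - 5u - 9) − 573 = 2u^3 + 5u^2 - 5u - 582 = (u − 6)(2u^2 + 17u + 97).
So |(2u^3 + 5u^2 - 5u - 9) − 573| = |u − 6|·|2u^2 + 17u + 97|.
Require δ ≤ 1. Then |u − 6| < 1 gives |u| < 7, and by the triangle inequality |2u^2 + 17u + 97| ≤ 2·7^2 + 17·7 + 97 = 314.
Hence |(2u^3 + 5u^2 - 5u - 9) − 573| ≤ 314|u − 6| < ε provided |u − 6| < ε/314.
Choosing δ = min(1, ε/314) ensures both conditions, hence |(2u^3 + 5u^2 - 5u - 9) − 573| < ε.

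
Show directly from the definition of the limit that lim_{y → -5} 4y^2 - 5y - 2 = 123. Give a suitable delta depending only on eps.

Let eps > 0 be given. We want delta > 0 such that 0 < |y + 5| < delta implies |(4y^2 - 5y - 2) − 123| < eps.
(4y^2 - 5y - 2) − 123 = 4y^2 - 5y - 125 = (y + 5)(4y - 25).
So |(4y^2 - 5y - 2) − 123| = |y + 5|·|4y - 25|.
Assume first that |y + 5| < 1, so |y| < 6. Then |4y - 25| ≤ 4·6 + 25 = 49.
Hence |(4y^2 - 5y - 2) − 123| ≤ 49|y + 5| < eps provided |y + 5| < eps/49.
Choosing delta = min(1, eps/49) ensures both conditions, hence |(4y^2 - 5y - 2) − 123| < eps.

delta = min(1, eps/49)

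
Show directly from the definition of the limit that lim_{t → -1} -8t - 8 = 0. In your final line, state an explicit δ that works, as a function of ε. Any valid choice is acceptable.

Let ε > 0. We need δ > 0 so that 0 < |t + 1| < δ implies |(-8t - 8)| < ε.
Since (-8t - 8) = -8(t + 1), we have |(-8t - 8)| = 8|t + 1|.
Thus it suffices that |t + 1| < ε/8.
Take δ = ε/8. If 0 < |t + 1| < δ then |(-8t - 8)| = 8|t + 1| < 8·(ε/8) = ε.

δ = ε/8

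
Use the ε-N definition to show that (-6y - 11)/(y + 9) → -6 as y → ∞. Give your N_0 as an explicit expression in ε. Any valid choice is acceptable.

Let ε > 0. We seek N_0 > 0 such that y > N_0 implies |(-6y - 11)/(y + 9) + 6| < ε.
(-6y - 11)/(y + 9) + 6 = ((-6y - 11) − (-6)(y + 9)) / ((y + 9)) = 43/((y + 9)).
For y > 0 we have y + 9 > y, so |(-6y - 11)/(y + 9) + 6| = 43/((y + 9)) < 43/(y) = 43/y.
Thus |(-6y - 11)/(y + 9) + 6| < ε whenever y > 43/ε.
Take N_0 = 43/ε. If y > N_0 then |(-6y - 11)/(y + 9) + 6| < 43/y < ε.

N_0 = 43/ε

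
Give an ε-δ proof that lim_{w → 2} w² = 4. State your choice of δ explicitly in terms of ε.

δ = min(2, ε/6)

Let ε > 0 be given. We seek δ > 0 with 0 < |w − 2| < δ ⇒ |w² − 4| < ε.
Factor: w² − 4 = (w − 2)(w + 2), so |w² − 4| = |w − 2|·|w + 2|.
Impose δ ≤ 2 so that |w| < 4; then |w + 2| ≤ 6.
Hence |w² − 4| ≤ 6|w − 2|, which is < ε once |w − 2| < ε/6.
Take δ = min(2, ε/6). If 0 < |w − 2| < δ then both bounds hold and |w² − 4| ≤ 6|w − 2| < 6·(ε/6) = ε.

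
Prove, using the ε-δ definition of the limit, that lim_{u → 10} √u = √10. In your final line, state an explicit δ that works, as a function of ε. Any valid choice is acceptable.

δ = min(10, √10·ε)

Let ε > 0 be given. We want δ > 0 such that 0 < |u − 10| < δ implies |√u − √10| < ε.
Multiplying by the conjugate, |√u − √10| = |u − 10|/(√u + √10).
Restrict δ ≤ 10 so that |u − 10| < 10 forces u > 0, and then √u + √10 > √10.
Hence |√u − √10| < |u − 10|/√10, which is < ε once |u − 10| < √10·ε.
Take δ = min(10, √10·ε). If 0 < |u − 10| < δ then u > 0 and |√u − √10| < |u − 10|/√10 < ε.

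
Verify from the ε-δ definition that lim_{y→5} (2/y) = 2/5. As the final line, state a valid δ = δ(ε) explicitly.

δ = min(5/2, (25/4)ε)

Let ε > 0 be given. We seek δ > 0 such that 0 < |y − 5| < δ implies |2/y − (2/5)| < ε.
|2/y − (2/5)| = 2·|5 − y|/(5·|y|) = 2|y − 5|/(5|y|).
Restrict δ ≤ 5/2. Then |y − 5| < 5/2 gives |y| > 5/2, so 5|y| > 25/2.
Then |2/y − (2/5)| < 2|y − 5|/(25/2), which is < ε when |y − 5| < (25/4)ε.
Take δ = min(5/2, (25/4)ε). Then 0 < |y − 5| < δ gives both |y − 5| < 5/2 and |y − 5| < (25/4)ε, so |2/y − (2/5)| < ε.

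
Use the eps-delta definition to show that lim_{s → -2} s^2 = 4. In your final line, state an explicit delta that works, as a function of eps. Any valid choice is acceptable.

delta = min(1, eps/5)

Let eps > 0. We seek delta > 0 with 0 < |s + 2| < delta ⇒ |s^2 − 4| < eps.
Factor: s^2 − 4 = (s + 2)(s - 2), so |s^2 − 4| = |s + 2|·|s - 2|.
Restrict delta ≤ 1. Then |s + 2| < 1 gives |s| < 3, so by the triangle inequality |s - 2| ≤ 3 + 2 = 5.
Hence |s^2 − 4| ≤ 5|s + 2|, which is < eps once |s + 2| < eps/5.
Take delta = min(1, eps/5). If 0 < |s + 2| < delta then both bounds hold and |s^2 − 4| ≤ 5|s + 2| < 5·(eps/5) = eps.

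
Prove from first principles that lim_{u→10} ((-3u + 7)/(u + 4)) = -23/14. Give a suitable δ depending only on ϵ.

δ = min(7, (98/19)ϵ)

Let ϵ > 0. We want δ > 0 with 0 < |u − 10| < δ ⇒ |(-3u + 7)/(u + 4) + 23/14| < ϵ.
Combining over a common denominator, (-3u + 7)/(u + 4) + 23/14 = [(-3u + 7)·14 − (-23)·(u + 4)] / [14·(u + 4)] = -19(u − 10) / (14(u + 4)).
So |(-3u + 7)/(u + 4) + 23/14| = 19|u − 10| / (14·|u + 4|).
Require δ ≤ 7, so |u + 4| ≥ |14| − |u − 10| > 14 − 7 = 7.
Hence |(-3u + 7)/(u + 4) + 23/14| < 19|u − 10|/(14·7) = (19/98)|u − 10|, which is < ϵ once |u − 10| < (98/19)ϵ.
Take δ = min(7, (98/19)ϵ). Then 0 < |u − 10| < δ forces both bounds, so |(-3u + 7)/(u + 4) + 23/14| < ϵ.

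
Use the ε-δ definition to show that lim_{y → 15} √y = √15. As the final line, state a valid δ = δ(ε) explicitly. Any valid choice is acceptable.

δ = min(15, √15·ε)

Let ε > 0. We want δ > 0 such that 0 < |y − 15| < δ implies |√y − √15| < ε.
Rationalise: √y − √15 = (y − 15)/(√y + √15), so |√y − √15| = |y − 15|/(√y + √15).
Restrict δ ≤ 15 so that |y − 15| < 15 forces y > 0, and then √y + √15 > √15.
Hence |√y − √15| < |y − 15|/√15, which is < ε once |y − 15| < √15·ε.
Take δ = min(15, √15·ε). If 0 < |y − 15| < δ then y > 0 and |√y − √15| < |y − 15|/√15 < ε.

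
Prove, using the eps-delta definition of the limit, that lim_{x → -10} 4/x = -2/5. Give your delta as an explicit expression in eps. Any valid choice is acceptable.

Suppose eps > 0. We seek delta > 0 such that 0 < |x + 10| < delta implies |4/x + 2/5| < eps.
|4/x + 2/5| = 4·|-10 − x|/(10·|x|) = 4|x + 10|/(10|x|).
Restrict delta ≤ 5. Then |x + 10| < 5 gives |x| > 5, so 10|x| > 50.
Then |4/x + 2/5| < 4|x + 10|/50, which is < eps when |x + 10| < (25/2)eps.
Take delta = min(5, (25/2)eps). Then 0 < |x + 10| < delta gives both |x + 10| < 5 and |x + 10| < (25/2)eps, so |4/x + 2/5| < eps.

delta = min(5, (25/2)eps)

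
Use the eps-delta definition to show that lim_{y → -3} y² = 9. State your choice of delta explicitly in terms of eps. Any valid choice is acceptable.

Fix eps > 0. We seek delta > 0 with 0 < |y + 3| < delta ⇒ |y² − 9| < eps.
Factor: y² − 9 = (y + 3)(y - 3), so |y² − 9| = |y + 3|·|y - 3|.
Restrict delta ≤ 1. Then |y + 3| < 1 gives |y| < 4, so by the triangle inequality |y - 3| ≤ 4 + 3 = 7.
Hence |y² − 9| ≤ 7|y + 3|, which is < eps once |y + 3| < eps/7.
Take delta = min(1, eps/7). If 0 < |y + 3| < delta then both bounds hold and |y² − 9| ≤ 7|y + 3| < 7·(eps/7) = eps.

delta = min(1, eps/7)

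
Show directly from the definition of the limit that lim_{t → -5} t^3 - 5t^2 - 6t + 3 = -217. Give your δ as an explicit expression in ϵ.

δ = min(2, ϵ/163)

Fix ϵ > 0. We want δ > 0 such that 0 < |t + 5| < δ implies |(t^3 - 5t^2 - 6t + 3) + 217| < ϵ.
(t^3 - 5t^2 - 6t + 3) + 217 = t^3 - 5t^2 - 6t + 220 = (t + 5)(t^2 - 10t + 44).
So |(t^3 - 5t^2 - 6t + 3) + 217| = |t + 5|·|t^2 - 10t + 44|.
Assume first that |t + 5| < 2, so |t| < 7. Then |t^2 - 10t + 44| ≤ 7^2 + 10·7 + 44 = 163.
Hence |(t^3 - 5t^2 - 6t + 3) + 217| ≤ 163|t + 5| < ϵ provided |t + 5| < ϵ/163.
Take δ = min(2, ϵ/163). Then 0 < |t + 5| < δ gives both |t + 5| < 2 and |t + 5| < ϵ/163, so |(t^3 - 5t^2 - 6t + 3) + 217| < ϵ.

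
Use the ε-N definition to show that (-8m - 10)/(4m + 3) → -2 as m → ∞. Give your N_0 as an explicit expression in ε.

Suppose ε > 0. For m ≥ 1, |(-8m - 10)/(4m + 3) + 2| = |-16|/(4(4m + 3)) = 16/(4(4m + 3)).
Since 4m + 3 ≥ 4m for m ≥ 1, this is ≤ 16/(4·4m) = 1/m.
So |(-8m - 10)/(4m + 3) + 2| < ε whenever m > 1/ε.
Take N_0 = 1/ε. If m > N_0 then |(-8m - 10)/(4m + 3) + 2| ≤ 1/m < ε.

N_0 = 1/ε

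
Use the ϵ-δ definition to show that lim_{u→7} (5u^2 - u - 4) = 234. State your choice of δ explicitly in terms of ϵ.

δ = min(2, ϵ/79)

Suppose ϵ > 0. We want δ > 0 such that 0 < |u − 7| < δ implies |(5u^2 - u - 4) − 234| < ϵ.
(5u^2 - u - 4) − 234 = 5u^2 - u - 238 = (u − 7)(5u + 34).
So |(5u^2 - u - 4) − 234| = |u − 7|·|5u + 34|.
Assume first that |u − 7| < 2, so |u| < 9. Then |5u + 34| ≤ 5·9 + 34 = 79.
Hence |(5u^2 - u - 4) − 234| ≤ 79|u − 7| < ϵ provided |u − 7| < ϵ/79.
Choosing δ = min(2, ϵ/79) ensures both conditions, hence |(5u^2 - u - 4) − 234| < ϵ.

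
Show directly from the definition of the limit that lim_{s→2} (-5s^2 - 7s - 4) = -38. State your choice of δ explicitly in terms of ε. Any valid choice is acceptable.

Suppose ε > 0. We want δ > 0 such that 0 < |s − 2| < δ implies |(-5s^2 - 7s - 4) + 38| < ε.
(-5s^2 - 7s - 4) + 38 = -5s^2 - 7s + 34 = (s − 2)(-5s - 17).
So |(-5s^2 - 7s - 4) + 38| = |s − 2|·|-5s - 17|.
Assume first that |s − 2| < 2, so |s| < 4. Then |-5s - 17| ≤ 5·4 + 17 = 37.
Hence |(-5s^2 - 7s - 4) + 38| ≤ 37|s − 2| < ε provided |s − 2| < ε/37.
Take δ = min(2, ε/37). Then 0 < |s − 2| < δ gives both |s − 2| < 2 and |s − 2| < ε/37, so |(-5s^2 - 7s - 4) + 38| < ε.

δ = min(2, ε/37)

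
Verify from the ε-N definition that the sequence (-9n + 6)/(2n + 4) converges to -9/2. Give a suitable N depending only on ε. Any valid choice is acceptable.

Let ε > 0. For n ≥ 1, |(-9n + 6)/(2n + 4) + 9/2| = |48|/(2(2n + 4)) = 48/(2(2n + 4)).
Since 2n + 4 ≥ 2n for n ≥ 1, this is ≤ 48/(2·2n) = 12/n.
So |(-9n + 6)/(2n + 4) + 9/2| < ε whenever n > 12/ε.
Take N = 12/ε. If n > N then |(-9n + 6)/(2n + 4) + 9/2| ≤ 12/n < ε.

N = 12/ε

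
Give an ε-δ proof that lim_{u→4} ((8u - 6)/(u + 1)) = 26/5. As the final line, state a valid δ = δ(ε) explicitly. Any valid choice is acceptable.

Let ε > 0. We want δ > 0 with 0 < |u − 4| < δ ⇒ |(8u - 6)/(u + 1) − (26/5)| < ε.
Combining over a common denominator, (8u - 6)/(u + 1) − (26/5) = [(8u - 6)·5 − 26·(u + 1)] / [5·(u + 1)] = 14(u − 4) / (5(u + 1)).
So |(8u - 6)/(u + 1) − (26/5)| = 14|u − 4| / (5·|u + 1|).
Restrict δ ≤ 5/2. Then |u − 4| < 5/2 gives |u + 1| = |(u − 4) + 5| ≥ 5 − 5/2 = 5/2.
Hence |(8u - 6)/(u + 1) − (26/5)| < 14|u − 4|/(5·(5/2)) = (28/25)|u − 4|, which is < ε once |u − 4| < (25/28)ε.
Take δ = min(5/2, (25/28)ε). Then 0 < |u − 4| < δ forces both bounds, so |(8u - 6)/(u + 1) − (26/5)| < ε.

δ = min(5/2, (25/28)ε)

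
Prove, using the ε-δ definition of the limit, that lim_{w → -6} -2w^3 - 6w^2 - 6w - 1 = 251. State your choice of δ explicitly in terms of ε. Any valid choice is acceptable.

Fix ε > 0. We want δ > 0 such that 0 < |w + 6| < δ implies |(-2w^3 - 6w^2 - 6w - 1) − 251| < ε.
(-2w^3 - 6w^2 - 6w - 1) − 251 = -2w^3 - 6w^2 - 6w - 252 = (w + 6)(-2w^2 + 6w - 42).
So |(-2w^3 - 6w^2 - 6w - 1) − 251| = |w + 6|·|-2w^2 + 6w - 42|.
Require δ ≤ 2. Then |w + 6| < 2 gives |w| < 8, and by the triangle inequality |-2w^2 + 6w - 42| ≤ 2·8^2 + 6·8 + 42 = 218.
Hence |(-2w^3 - 6w^2 - 6w - 1) − 251| ≤ 218|w + 6| < ε provided |w + 6| < ε/218.
Take δ = min(2, ε/218). Then 0 < |w + 6| < δ gives both |w + 6| < 2 and |w + 6| < ε/218, so |(-2w^3 - 6w^2 - 6w - 1) − 251| < ε.

δ = min(2, ε/218)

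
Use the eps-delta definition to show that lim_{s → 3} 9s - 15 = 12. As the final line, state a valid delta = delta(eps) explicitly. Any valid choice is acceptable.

delta = eps/9

Suppose eps > 0. We need delta > 0 so that 0 < |s − 3| < delta implies |(9s - 15) − 12| < eps.
|(9s - 15) − 12| = |9s - 27| = 9|s − 3|.
Thus it suffices that |s − 3| < eps/9.
Choosing delta = eps/9 gives |(9s - 15) − 12| = 9|s − 3| < eps whenever |s − 3| < delta.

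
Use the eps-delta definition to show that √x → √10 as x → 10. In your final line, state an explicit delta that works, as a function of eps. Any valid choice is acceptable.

Let eps > 0 be given. We want delta > 0 such that 0 < |x − 10| < delta implies |√x − √10| < eps.
Multiplying by the conjugate, |√x − √10| = |x − 10|/(√x + √10).
Restrict delta ≤ 10 so that |x − 10| < 10 forces x > 0, and then √x + √10 > √10.
Hence |√x − √10| < |x − 10|/√10, which is < eps once |x − 10| < √10·eps.
Take delta = min(10, √10·eps). If 0 < |x − 10| < delta then x > 0 and |√x − √10| < |x − 10|/√10 < eps.

delta = min(10, √10·eps)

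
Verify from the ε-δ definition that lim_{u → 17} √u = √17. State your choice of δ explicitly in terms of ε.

Suppose ε > 0. We want δ > 0 such that 0 < |u − 17| < δ implies |√u − √17| < ε.
Rationalise: √u − √17 = (u − 17)/(√u + √17), so |√u − √17| = |u − 17|/(√u + √17).
Restrict δ ≤ 17 so that |u − 17| < 17 forces u > 0, and then √u + √17 > √17.
Hence |√u − √17| < |u − 17|/√17, which is < ε once |u − 17| < √17·ε.
Take δ = min(17, √17·ε). If 0 < |u − 17| < δ then u > 0 and |√u − √17| < |u − 17|/√17 < ε.

δ = min(17, √17·ε)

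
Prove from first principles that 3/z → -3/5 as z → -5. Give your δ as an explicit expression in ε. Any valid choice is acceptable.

Let ε > 0 be given. We seek δ > 0 such that 0 < |z + 5| < δ implies |3/z + 3/5| < ε.
|3/z + 3/5| = 3·|-5 − z|/(5·|z|) = 3|z + 5|/(5|z|).
Require δ ≤ 5/2 so that |z| > 5 − 5/2 = 5/2, hence 5|z| > 25/2.
Then |3/z + 3/5| < 3|z + 5|/(25/2), which is < ε when |z + 5| < (25/6)ε.
Take δ = min(5/2, (25/6)ε). Then 0 < |z + 5| < δ gives both |z + 5| < 5/2 and |z + 5| < (25/6)ε, so |3/z + 3/5| < ε.

δ = min(5/2, (25/6)ε)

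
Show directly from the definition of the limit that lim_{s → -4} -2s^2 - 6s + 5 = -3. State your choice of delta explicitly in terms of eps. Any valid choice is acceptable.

delta = min(1, eps/12)

Let eps > 0. We want delta > 0 such that 0 < |s + 4| < delta implies |(-2s^2 - 6s + 5) + 3| < eps.
(-2s^2 - 6s + 5) + 3 = -2s^2 - 6s + 8 = (s + 4)(-2s + 2).
So |(-2s^2 - 6s + 5) + 3| = |s + 4|·|-2s + 2|.
Require delta ≤ 1. Then |s + 4| < 1 gives |s| < 5, and by the triangle inequality |-2s + 2| ≤ 2·5 + 2 = 12.
Hence |(-2s^2 - 6s + 5) + 3| ≤ 12|s + 4| < eps provided |s + 4| < eps/12.
Choosing delta = min(1, eps/12) ensures both conditions, hence |(-2s^2 - 6s + 5) + 3| < eps.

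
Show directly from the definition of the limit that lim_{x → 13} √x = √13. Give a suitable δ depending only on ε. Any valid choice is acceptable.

δ = min(13, √13·ε)

Fix ε > 0. We want δ > 0 such that 0 < |x − 13| < δ implies |√x − √13| < ε.
Rationalise: √x − √13 = (x − 13)/(√x + √13), so |√x − √13| = |x − 13|/(√x + √13).
Restrict δ ≤ 13 so that |x − 13| < 13 forces x > 0, and then √x + √13 > √13.
Hence |√x − √13| < |x − 13|/√13, which is < ε once |x − 13| < √13·ε.
Take δ = min(13, √13·ε). If 0 < |x − 13| < δ then x > 0 and |√x − √13| < |x − 13|/√13 < ε.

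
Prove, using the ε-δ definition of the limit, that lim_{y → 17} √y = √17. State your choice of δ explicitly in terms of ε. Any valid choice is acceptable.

Suppose ε > 0. We want δ > 0 such that 0 < |y − 17| < δ implies |√y − √17| < ε.
Rationalise: √y − √17 = (y − 17)/(√y + √17), so |√y − √17| = |y − 17|/(√y + √17).
Restrict δ ≤ 17 so that |y − 17| < 17 forces y > 0, and then √y + √17 > √17.
Hence |√y − √17| < |y − 17|/√17, which is < ε once |y − 17| < √17·ε.
Take δ = min(17, √17·ε). If 0 < |y − 17| < δ then y > 0 and |√y − √17| < |y − 17|/√17 < ε.

δ = min(17, √17·ε)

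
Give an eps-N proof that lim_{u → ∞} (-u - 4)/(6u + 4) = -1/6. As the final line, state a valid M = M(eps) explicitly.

M = (5/9)/eps

Let eps > 0. We seek M > 0 such that u > M implies |(-u - 4)/(6u + 4) + 1/6| < eps.
(-u - 4)/(6u + 4) + 1/6 = (6(-u - 4) − (-1)(6u + 4)) / (6(6u + 4)) = -20/(6(6u + 4)).
For u > 0 we have 6u + 4 > 6u, so |(-u - 4)/(6u + 4) + 1/6| = 20/(6(6u + 4)) < 20/(6·6u) = (5/9)/u.
Thus |(-u - 4)/(6u + 4) + 1/6| < eps whenever u > (5/9)/eps.
Take M = (5/9)/eps. If u > M then |(-u - 4)/(6u + 4) + 1/6| < (5/9)/u < eps.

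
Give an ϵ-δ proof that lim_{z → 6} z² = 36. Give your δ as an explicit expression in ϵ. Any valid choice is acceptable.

Let ϵ > 0. We seek δ > 0 with 0 < |z − 6| < δ ⇒ |z² − 36| < ϵ.
Factor: z² − 36 = (z − 6)(z + 6), so |z² − 36| = |z − 6|·|z + 6|.
Impose δ ≤ 1 so that |z| < 7; then |z + 6| ≤ 13.
Hence |z² − 36| ≤ 13|z − 6|, which is < ϵ once |z − 6| < ϵ/13.
Take δ = min(1, ϵ/13). If 0 < |z − 6| < δ then both bounds hold and |z² − 36| ≤ 13|z − 6| < 13·(ϵ/13) = ϵ.

δ = min(1, ϵ/13)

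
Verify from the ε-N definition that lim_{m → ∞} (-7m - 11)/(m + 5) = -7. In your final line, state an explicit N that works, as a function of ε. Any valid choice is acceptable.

Suppose ε > 0. For m ≥ 1, |(-7m - 11)/(m + 5) + 7| = |24|/((m + 5)) = 24/((m + 5)).
Since m + 5 ≥ m for m ≥ 1, this is ≤ 24/(m) = 24/m.
So |(-7m - 11)/(m + 5) + 7| < ε whenever m > 24/ε.
Take N = 24/ε. If m > N then |(-7m - 11)/(m + 5) + 7| ≤ 24/m < ε.

N = 24/ε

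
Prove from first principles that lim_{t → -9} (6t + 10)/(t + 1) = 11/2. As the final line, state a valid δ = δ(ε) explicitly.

δ = min(4, 8ε)

Fix ε > 0. We want δ > 0 with 0 < |t + 9| < δ ⇒ |(6t + 10)/(t + 1) − (11/2)| < ε.
Combining over a common denominator, (6t + 10)/(t + 1) − (11/2) = [(6t + 10)·(-8) − (-44)·(t + 1)] / [(-8)·(t + 1)] = -4(t + 9) / ((-8)(t + 1)).
So |(6t + 10)/(t + 1) − (11/2)| = 4|t + 9| / (8·|t + 1|).
Restrict δ ≤ 4. Then |t + 9| < 4 gives |t + 1| = |(t + 9) + (-8)| ≥ 8 − 4 = 4.
Hence |(6t + 10)/(t + 1) − (11/2)| < 4|t + 9|/(8·4) = (1/8)|t + 9|, which is < ε once |t + 9| < 8ε.
Take δ = min(4, 8ε). Then 0 < |t + 9| < δ forces both bounds, so |(6t + 10)/(t + 1) − (11/2)| < ε.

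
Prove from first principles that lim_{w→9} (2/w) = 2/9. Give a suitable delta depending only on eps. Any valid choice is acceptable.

delta = min(9/2, (81/4)eps)

Let eps > 0. We seek delta > 0 such that 0 < |w − 9| < delta implies |2/w − (2/9)| < eps.
|2/w − (2/9)| = 2·|9 − w|/(9·|w|) = 2|w − 9|/(9|w|).
Require delta ≤ 9/2 so that |w| > 9 − 9/2 = 9/2, hence 9|w| > 81/2.
Then |2/w − (2/9)| < 2|w − 9|/(81/2), which is < eps when |w − 9| < (81/4)eps.
Take delta = min(9/2, (81/4)eps). Then 0 < |w − 9| < delta gives both |w − 9| < 9/2 and |w − 9| < (81/4)eps, so |2/w − (2/9)| < eps.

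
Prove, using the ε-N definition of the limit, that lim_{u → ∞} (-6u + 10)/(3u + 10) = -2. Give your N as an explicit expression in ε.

Let ε > 0. We seek N > 0 such that u > N implies |(-6u + 10)/(3u + 10) + 2| < ε.
(-6u + 10)/(3u + 10) + 2 = (3(-6u + 10) − (-6)(3u + 10)) / (3(3u + 10)) = 90/(3(3u + 10)).
For u > 0 we have 3u + 10 > 3u, so |(-6u + 10)/(3u + 10) + 2| = 90/(3(3u + 10)) < 90/(3·3u) = 10/u.
Thus |(-6u + 10)/(3u + 10) + 2| < ε whenever u > 10/ε.
Take N = 10/ε. If u > N then |(-6u + 10)/(3u + 10) + 2| < 10/u < ε.

N = 10/ε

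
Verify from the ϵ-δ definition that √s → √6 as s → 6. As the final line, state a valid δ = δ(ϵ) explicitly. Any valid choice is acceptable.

δ = min(6, √6·ϵ)

Let ϵ > 0. We want δ > 0 such that 0 < |s − 6| < δ implies |√s − √6| < ϵ.
Rationalise: √s − √6 = (s − 6)/(√s + √6), so |√s − √6| = |s − 6|/(√s + √6).
Restrict δ ≤ 6 so that |s − 6| < 6 forces s > 0, and then √s + √6 > √6.
Hence |√s − √6| < |s − 6|/√6, which is < ϵ once |s − 6| < √6·ϵ.
Take δ = min(6, √6·ϵ). If 0 < |s − 6| < δ then s > 0 and |√s − √6| < |s − 6|/√6 < ϵ.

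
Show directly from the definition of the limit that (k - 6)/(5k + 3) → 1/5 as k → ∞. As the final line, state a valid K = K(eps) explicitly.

Let eps > 0 be given. For k ≥ 1, |(k - 6)/(5k + 3) − (1/5)| = |-33|/(5(5k + 3)) = 33/(5(5k + 3)).
Since 5k + 3 ≥ 5k for k ≥ 1, this is ≤ 33/(5·5k) = (33/25)/k.
So |(k - 6)/(5k + 3) − (1/5)| < eps whenever k > (33/25)/eps.
Take K = (33/25)/eps. If k > K then |(k - 6)/(5k + 3) − (1/5)| ≤ (33/25)/k < eps.

K = (33/25)/eps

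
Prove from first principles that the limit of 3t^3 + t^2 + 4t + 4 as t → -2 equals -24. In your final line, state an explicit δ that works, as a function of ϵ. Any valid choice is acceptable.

Fix ϵ > 0. We want δ > 0 such that 0 < |t + 2| < δ implies |(3t^3 + t^2 + 4t + 4) + 24| < ϵ.
(3t^3 + t^2 + 4t + 4) + 24 = 3t^3 + t^2 + 4t + 28 = (t + 2)(3t^2 - 5t + 14).
So |(3t^3 + t^2 + 4t + 4) + 24| = |t + 2|·|3t^2 - 5t + 14|.
Assume first that |t + 2| < 1, so |t| < 3. Then |3t^2 - 5t + 14| ≤ 3·3^2 + 5·3 + 14 = 56.
Hence |(3t^3 + t^2 + 4t + 4) + 24| ≤ 56|t + 2| < ϵ provided |t + 2| < ϵ/56.
Take δ = min(1, ϵ/56). Then 0 < |t + 2| < δ gives both |t + 2| < 1 and |t + 2| < ϵ/56, so |(3t^3 + t^2 + 4t + 4) + 24| < ϵ.

δ = min(1, ϵ/56)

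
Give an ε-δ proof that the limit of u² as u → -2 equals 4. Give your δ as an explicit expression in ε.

Let ε > 0. We seek δ > 0 with 0 < |u + 2| < δ ⇒ |u² − 4| < ε.
Factor: u² − 4 = (u + 2)(u - 2), so |u² − 4| = |u + 2|·|u - 2|.
Impose δ ≤ 1 so that |u| < 3; then |u - 2| ≤ 5.
Hence |u² − 4| ≤ 5|u + 2|, which is < ε once |u + 2| < ε/5.
Take δ = min(1, ε/5). If 0 < |u + 2| < δ then both bounds hold and |u² − 4| ≤ 5|u + 2| < 5·(ε/5) = ε.

δ = min(1, ε/5)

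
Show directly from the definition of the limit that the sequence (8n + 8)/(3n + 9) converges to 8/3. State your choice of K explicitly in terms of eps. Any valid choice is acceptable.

K = (16/3)/eps

Suppose eps > 0. For n ≥ 1, |(8n + 8)/(3n + 9) − (8/3)| = |-48|/(3(3n + 9)) = 48/(3(3n + 9)).
Since 3n + 9 ≥ 3n for n ≥ 1, this is ≤ 48/(3·3n) = (16/3)/n.
So |(8n + 8)/(3n + 9) − (8/3)| < eps whenever n > (16/3)/eps.
Take K = (16/3)/eps. If n > K then |(8n + 8)/(3n + 9) − (8/3)| ≤ (16/3)/n < eps.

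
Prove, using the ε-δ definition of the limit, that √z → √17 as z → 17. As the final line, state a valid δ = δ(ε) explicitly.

δ = min(17, √17·ε)

Let ε > 0 be given. We want δ > 0 such that 0 < |z − 17| < δ implies |√z − √17| < ε.
Rationalise: √z − √17 = (z − 17)/(√z + √17), so |√z − √17| = |z − 17|/(√z + √17).
Restrict δ ≤ 17 so that |z − 17| < 17 forces z > 0, and then √z + √17 > √17.
Hence |√z − √17| < |z − 17|/√17, which is < ε once |z − 17| < √17·ε.
Take δ = min(17, √17·ε). If 0 < |z − 17| < δ then z > 0 and |√z − √17| < |z − 17|/√17 < ε.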